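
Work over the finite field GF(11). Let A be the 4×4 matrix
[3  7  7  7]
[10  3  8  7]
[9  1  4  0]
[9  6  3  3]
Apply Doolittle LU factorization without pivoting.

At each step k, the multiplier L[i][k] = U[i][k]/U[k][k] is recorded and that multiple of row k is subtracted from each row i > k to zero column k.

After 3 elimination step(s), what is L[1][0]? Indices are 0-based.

L[1][0] = 7

Step 1: pivot at (0,0) is 3.
  row1 ← row1 − (7)·row0  ⇒  L[1][0]=7, U row1=(0, 9, 3, 2)
  row2 ← row2 − (3)·row0  ⇒  L[2][0]=3, U row2=(0, 2, 5, 1)
  row3 ← row3 − (3)·row0  ⇒  L[3][0]=3, U row3=(0, 7, 4, 4)
Step 2: pivot at (1,1) is 9.
  row2 ← row2 − (10)·row1  ⇒  L[2][1]=10, U row2=(0, 0, 8, 3)
  row3 ← row3 − (2)·row1  ⇒  L[3][1]=2, U row3=(0, 0, 9, 0)
Step 3: pivot at (2,2) is 8.
  row3 ← row3 − (8)·row2  ⇒  L[3][2]=8, U row3=(0, 0, 0, 9)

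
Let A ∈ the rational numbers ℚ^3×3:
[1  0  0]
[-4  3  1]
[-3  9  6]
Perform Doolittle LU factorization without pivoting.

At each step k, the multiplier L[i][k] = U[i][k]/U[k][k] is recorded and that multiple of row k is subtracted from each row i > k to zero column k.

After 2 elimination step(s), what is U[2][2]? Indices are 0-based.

U[2][2] = 3

[col 0] pivot 1
  R1 -= -4*R0 → (0, 3, 1)  (L[1][0] := -4)
  R2 -= -3*R0 → (0, 9, 6)  (L[2][0] := -3)
[col 1] pivot 3
  R2 -= 3*R1 → (0, 0, 3)  (L[2][1] := 3)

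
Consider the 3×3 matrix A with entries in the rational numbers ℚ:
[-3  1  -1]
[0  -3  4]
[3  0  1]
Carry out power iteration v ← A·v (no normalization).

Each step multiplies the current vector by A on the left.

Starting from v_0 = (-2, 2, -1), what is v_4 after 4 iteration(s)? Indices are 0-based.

v_4 = (-72, -502, 146)

v_0 = (-2, 2, -1).
v_1 = A·v_0 = (9, -10, -7).
v_2 = A·v_1 = (-30, 2, 20).
v_3 = A·v_2 = (72, 74, -70).
v_4 = A·v_3 = (-72, -502, 146).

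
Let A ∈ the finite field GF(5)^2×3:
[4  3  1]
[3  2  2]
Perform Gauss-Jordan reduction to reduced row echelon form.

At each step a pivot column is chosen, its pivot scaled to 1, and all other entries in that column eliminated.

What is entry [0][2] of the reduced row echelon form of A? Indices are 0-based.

M[0][2] = 4

step 1: normalize row 0 (÷4) = (1, 2, 4)
  row 1: subtract 3×row0 = (0, 1, 0)
step 2: normalize row 1 (÷1) = (0, 1, 0)
  row 0: subtract 2×row1 = (1, 0, 4)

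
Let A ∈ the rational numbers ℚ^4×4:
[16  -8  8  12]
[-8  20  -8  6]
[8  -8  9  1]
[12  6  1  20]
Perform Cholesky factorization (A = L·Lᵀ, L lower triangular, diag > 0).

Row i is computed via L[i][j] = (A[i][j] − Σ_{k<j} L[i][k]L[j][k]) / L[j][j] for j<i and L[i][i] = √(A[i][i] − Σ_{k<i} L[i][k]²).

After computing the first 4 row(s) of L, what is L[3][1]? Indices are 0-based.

Step 1: L[0][0] = √(16) = 4.
  L[1][0] = (-8) / L[0][0] = -2.
Step 2: L[1][1] = √(16) = 4.
  L[2][0] = (8) / L[0][0] = 2.
  L[2][1] = (-4) / L[1][1] = -1.
Step 3: L[2][2] = √(4) = 2.
  L[3][0] = (12) / L[0][0] = 3.
  L[3][1] = (12) / L[1][1] = 3.
  L[3][2] = (-2) / L[2][2] = -1.
Step 4: L[3][3] = √(1) = 1.

L[3][1] = 3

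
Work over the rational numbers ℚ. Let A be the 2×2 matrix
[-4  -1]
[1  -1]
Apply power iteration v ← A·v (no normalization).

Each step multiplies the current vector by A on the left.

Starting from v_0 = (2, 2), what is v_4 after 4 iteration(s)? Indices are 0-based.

v_0 = (2, 2).
v_1 = A·v_0 = (-10, 0).
v_2 = A·v_1 = (40, -10).
v_3 = A·v_2 = (-150, 50).
v_4 = A·v_3 = (550, -200).

v_4 = (550, -200)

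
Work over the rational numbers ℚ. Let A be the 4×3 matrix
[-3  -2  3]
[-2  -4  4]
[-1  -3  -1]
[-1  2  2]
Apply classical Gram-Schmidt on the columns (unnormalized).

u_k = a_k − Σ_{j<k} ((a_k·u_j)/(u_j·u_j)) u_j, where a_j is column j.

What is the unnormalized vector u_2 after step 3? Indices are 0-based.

Step 1: u_0 = a_0 = (-3, -2, -1, -1).
Step 2: u_1 = a_1 − (1)·u_0 = (1, -2, -2, 3).
Step 3: u_2 = a_2 − (-6/5)·u_0 − (1/6)·u_1 = (-23/30, 29/15, -28/15, 3/10).

u_2 = (-23/30, 29/15, -28/15, 3/10)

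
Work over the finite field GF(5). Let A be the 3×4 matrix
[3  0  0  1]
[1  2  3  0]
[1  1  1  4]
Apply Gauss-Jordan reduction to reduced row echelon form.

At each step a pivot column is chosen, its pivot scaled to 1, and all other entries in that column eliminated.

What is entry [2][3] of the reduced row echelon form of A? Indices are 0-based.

[1] R0 /= 3  ⇒  (1, 0, 0, 2)
     R1 -= 1·R0  ⇒  (0, 2, 3, 3)
     R2 -= 1·R0  ⇒  (0, 1, 1, 2)
[2] R1 /= 2  ⇒  (0, 1, 4, 4)
     R2 -= 1·R1  ⇒  (0, 0, 2, 3)
[3] R2 /= 2  ⇒  (0, 0, 1, 4)
     R1 -= 4·R2  ⇒  (0, 1, 0, 3)

M[2][3] = 4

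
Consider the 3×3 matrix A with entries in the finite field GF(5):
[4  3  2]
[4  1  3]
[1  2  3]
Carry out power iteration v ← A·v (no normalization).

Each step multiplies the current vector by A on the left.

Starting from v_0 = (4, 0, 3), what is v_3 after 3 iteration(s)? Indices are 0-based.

v_0 = (4, 0, 3).
v_1 = A·v_0 = (2, 0, 3).
v_2 = A·v_1 = (4, 2, 1).
v_3 = A·v_2 = (4, 1, 1).

v_3 = (4, 1, 1)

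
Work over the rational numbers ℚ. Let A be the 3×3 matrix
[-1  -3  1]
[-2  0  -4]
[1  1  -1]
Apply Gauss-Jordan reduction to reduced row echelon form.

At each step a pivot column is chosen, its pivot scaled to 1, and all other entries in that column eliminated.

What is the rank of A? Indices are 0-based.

rank = 3

[1] R0 /= -1  ⇒  (1, 3, -1)
     R1 -= -2·R0  ⇒  (0, 6, -6)
     R2 -= 1·R0  ⇒  (0, -2, 0)
[2] R1 /= 6  ⇒  (0, 1, -1)
     R0 -= 3·R1  ⇒  (1, 0, 2)
     R2 -= -2·R1  ⇒  (0, 0, -2)
[3] R2 /= -2  ⇒  (0, 0, 1)
     R0 -= 2·R2  ⇒  (1, 0, 0)
     R1 -= -1·R2  ⇒  (0, 1, 0)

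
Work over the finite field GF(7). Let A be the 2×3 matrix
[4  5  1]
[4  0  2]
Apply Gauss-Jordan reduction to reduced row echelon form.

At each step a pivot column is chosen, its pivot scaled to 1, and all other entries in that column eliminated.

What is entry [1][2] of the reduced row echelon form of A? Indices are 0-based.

M[1][2] = 4

step 1: normalize row 0 (÷4) = (1, 3, 2)
  row 1: subtract 4×row0 = (0, 2, 1)
step 2: normalize row 1 (÷2) = (0, 1, 4)
  row 0: subtract 3×row1 = (1, 0, 4)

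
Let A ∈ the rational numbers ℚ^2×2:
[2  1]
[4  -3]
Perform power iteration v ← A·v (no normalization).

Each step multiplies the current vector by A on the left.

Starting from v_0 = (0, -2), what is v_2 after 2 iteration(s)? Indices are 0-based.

v_0 = (0, -2).
v_1 = A·v_0 = (-2, 6).
v_2 = A·v_1 = (2, -26).

v_2 = (2, -26)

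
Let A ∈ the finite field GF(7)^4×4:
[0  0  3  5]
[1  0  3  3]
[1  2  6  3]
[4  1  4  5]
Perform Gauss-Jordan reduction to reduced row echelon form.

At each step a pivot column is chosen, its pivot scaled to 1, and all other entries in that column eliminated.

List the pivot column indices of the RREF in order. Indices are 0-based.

pivot columns: 0, 1, 2, 3

pivot(0,0): swap R0↔R1
pivot(0,0)=1: scale R0 → (1, 0, 3, 3)
  clear (2,0): R2 −= (1)R0 → (0, 2, 3, 0)
  clear (3,0): R3 −= (4)R0 → (0, 1, 6, 0)
pivot(1,1): swap R1↔R2
pivot(1,1)=2: scale R1 → (0, 1, 5, 0)
  clear (3,1): R3 −= (1)R1 → (0, 0, 1, 0)
pivot(2,2)=3: scale R2 → (0, 0, 1, 4)
  clear (0,2): R0 −= (3)R2 → (1, 0, 0, 5)
  clear (1,2): R1 −= (5)R2 → (0, 1, 0, 1)
  clear (3,2): R3 −= (1)R2 → (0, 0, 0, 3)
pivot(3,3)=3: scale R3 → (0, 0, 0, 1)
  clear (0,3): R0 −= (5)R3 → (1, 0, 0, 0)
  clear (1,3): R1 −= (1)R3 → (0, 1, 0, 0)
  clear (2,3): R2 −= (4)R3 → (0, 0, 1, 0)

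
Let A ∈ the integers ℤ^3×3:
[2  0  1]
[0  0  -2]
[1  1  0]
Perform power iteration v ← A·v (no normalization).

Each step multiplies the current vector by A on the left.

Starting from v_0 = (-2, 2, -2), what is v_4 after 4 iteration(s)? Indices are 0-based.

v_0 = (-2, 2, -2).
v_1 = A·v_0 = (-6, 4, 0).
v_2 = A·v_1 = (-12, 0, -2).
v_3 = A·v_2 = (-26, 4, -12).
v_4 = A·v_3 = (-64, 24, -22).

v_4 = (-64, 24, -22)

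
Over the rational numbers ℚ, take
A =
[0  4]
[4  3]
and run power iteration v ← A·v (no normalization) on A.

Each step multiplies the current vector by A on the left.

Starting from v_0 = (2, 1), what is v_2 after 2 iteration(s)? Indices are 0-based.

v_2 = (44, 49)

v_0 = (2, 1).
v_1 = A·v_0 = (4, 11).
v_2 = A·v_1 = (44, 49).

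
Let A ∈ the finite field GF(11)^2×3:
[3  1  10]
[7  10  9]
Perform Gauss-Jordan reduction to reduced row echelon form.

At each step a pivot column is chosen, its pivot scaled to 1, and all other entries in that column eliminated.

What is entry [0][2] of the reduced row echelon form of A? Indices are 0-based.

M[0][2] = 3

[1] R0 /= 3  ⇒  (1, 4, 7)
     R1 -= 7·R0  ⇒  (0, 4, 4)
[2] R1 /= 4  ⇒  (0, 1, 1)
     R0 -= 4·R1  ⇒  (1, 0, 3)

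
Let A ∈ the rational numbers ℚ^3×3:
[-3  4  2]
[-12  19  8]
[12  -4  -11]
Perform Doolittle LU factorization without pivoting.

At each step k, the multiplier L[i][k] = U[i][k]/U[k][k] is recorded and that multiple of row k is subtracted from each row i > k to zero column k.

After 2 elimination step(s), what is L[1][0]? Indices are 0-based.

L[1][0] = 4

Step 1: pivot at (0,0) is -3.
  row1 ← row1 − (4)·row0  ⇒  L[1][0]=4, U row1=(0, 3, 0)
  row2 ← row2 − (-4)·row0  ⇒  L[2][0]=-4, U row2=(0, 12, -3)
Step 2: pivot at (1,1) is 3.
  row2 ← row2 − (4)·row1  ⇒  L[2][1]=4, U row2=(0, 0, -3)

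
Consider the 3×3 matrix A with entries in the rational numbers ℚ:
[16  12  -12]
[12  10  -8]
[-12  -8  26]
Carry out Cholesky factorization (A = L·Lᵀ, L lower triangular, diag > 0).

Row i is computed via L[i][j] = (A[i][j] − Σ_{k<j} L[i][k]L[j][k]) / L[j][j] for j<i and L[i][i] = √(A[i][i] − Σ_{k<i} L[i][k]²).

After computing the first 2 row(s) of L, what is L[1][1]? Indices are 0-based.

L[1][1] = 1

Step 1: L[0][0] = √(16) = 4.
  L[1][0] = (12) / L[0][0] = 3.
Step 2: L[1][1] = √(1) = 1.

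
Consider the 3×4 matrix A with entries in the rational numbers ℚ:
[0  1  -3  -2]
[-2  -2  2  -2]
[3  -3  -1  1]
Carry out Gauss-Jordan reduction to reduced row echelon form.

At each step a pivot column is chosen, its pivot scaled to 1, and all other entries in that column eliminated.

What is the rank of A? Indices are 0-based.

pivot(0,0): swap R0↔R1
pivot(0,0)=-2: scale R0 → (1, 1, -1, 1)
  clear (2,0): R2 −= (3)R0 → (0, -6, 2, -2)
pivot(1,1)=1: scale R1 → (0, 1, -3, -2)
  clear (0,1): R0 −= (1)R1 → (1, 0, 2, 3)
  clear (2,1): R2 −= (-6)R1 → (0, 0, -16, -14)
pivot(2,2)=-16: scale R2 → (0, 0, 1, 7/8)
  clear (0,2): R0 −= (2)R2 → (1, 0, 0, 5/4)
  clear (1,2): R1 −= (-3)R2 → (0, 1, 0, 5/8)

rank = 3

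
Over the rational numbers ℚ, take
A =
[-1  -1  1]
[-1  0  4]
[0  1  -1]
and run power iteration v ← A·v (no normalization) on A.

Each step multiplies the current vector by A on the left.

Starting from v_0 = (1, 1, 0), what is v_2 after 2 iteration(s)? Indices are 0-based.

v_0 = (1, 1, 0).
v_1 = A·v_0 = (-2, -1, 1).
v_2 = A·v_1 = (4, 6, -2).

v_2 = (4, 6, -2)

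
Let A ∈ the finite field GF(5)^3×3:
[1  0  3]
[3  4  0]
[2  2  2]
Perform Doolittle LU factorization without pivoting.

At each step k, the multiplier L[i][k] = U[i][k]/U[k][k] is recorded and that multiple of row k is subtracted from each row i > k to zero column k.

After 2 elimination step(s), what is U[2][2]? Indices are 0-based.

U[2][2] = 3

[col 0] pivot 1
  R1 -= 3*R0 → (0, 4, 1)  (L[1][0] := 3)
  R2 -= 2*R0 → (0, 2, 1)  (L[2][0] := 2)
[col 1] pivot 4
  R2 -= 3*R1 → (0, 0, 3)  (L[2][1] := 3)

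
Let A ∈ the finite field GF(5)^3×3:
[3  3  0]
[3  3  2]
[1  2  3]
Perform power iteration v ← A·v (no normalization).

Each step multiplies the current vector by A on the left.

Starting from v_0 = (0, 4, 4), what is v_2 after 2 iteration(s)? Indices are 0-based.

v_0 = (0, 4, 4).
v_1 = A·v_0 = (2, 0, 0).
v_2 = A·v_1 = (1, 1, 2).

v_2 = (1, 1, 2)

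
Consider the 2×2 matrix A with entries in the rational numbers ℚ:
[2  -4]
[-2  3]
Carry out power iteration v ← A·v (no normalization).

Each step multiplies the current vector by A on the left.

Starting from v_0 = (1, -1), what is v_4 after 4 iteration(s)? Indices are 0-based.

v_4 = (924, -779)

v_0 = (1, -1).
v_1 = A·v_0 = (6, -5).
v_2 = A·v_1 = (32, -27).
v_3 = A·v_2 = (172, -145).
v_4 = A·v_3 = (924, -779).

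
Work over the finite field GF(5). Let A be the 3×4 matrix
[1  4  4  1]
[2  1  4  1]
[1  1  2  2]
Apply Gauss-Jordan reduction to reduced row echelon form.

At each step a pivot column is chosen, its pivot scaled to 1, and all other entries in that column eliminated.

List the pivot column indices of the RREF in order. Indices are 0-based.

pivot columns: 0, 1, 2

pivot(0,0)=1: scale R0 → (1, 4, 4, 1)
  clear (1,0): R1 −= (2)R0 → (0, 3, 1, 4)
  clear (2,0): R2 −= (1)R0 → (0, 2, 3, 1)
pivot(1,1)=3: scale R1 → (0, 1, 2, 3)
  clear (0,1): R0 −= (4)R1 → (1, 0, 1, 4)
  clear (2,1): R2 −= (2)R1 → (0, 0, 4, 0)
pivot(2,2)=4: scale R2 → (0, 0, 1, 0)
  clear (0,2): R0 −= (1)R2 → (1, 0, 0, 4)
  clear (1,2): R1 −= (2)R2 → (0, 1, 0, 3)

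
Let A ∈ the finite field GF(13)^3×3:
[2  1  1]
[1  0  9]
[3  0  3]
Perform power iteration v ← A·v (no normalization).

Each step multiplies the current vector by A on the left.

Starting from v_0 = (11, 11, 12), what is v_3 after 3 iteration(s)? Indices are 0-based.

v_0 = (11, 11, 12).
v_1 = A·v_0 = (6, 2, 4).
v_2 = A·v_1 = (5, 3, 4).
v_3 = A·v_2 = (4, 2, 1).

v_3 = (4, 2, 1)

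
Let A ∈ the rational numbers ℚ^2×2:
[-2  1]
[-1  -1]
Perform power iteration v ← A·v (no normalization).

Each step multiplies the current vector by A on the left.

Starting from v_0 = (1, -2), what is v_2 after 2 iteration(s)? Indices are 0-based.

v_2 = (9, 3)

v_0 = (1, -2).
v_1 = A·v_0 = (-4, 1).
v_2 = A·v_1 = (9, 3).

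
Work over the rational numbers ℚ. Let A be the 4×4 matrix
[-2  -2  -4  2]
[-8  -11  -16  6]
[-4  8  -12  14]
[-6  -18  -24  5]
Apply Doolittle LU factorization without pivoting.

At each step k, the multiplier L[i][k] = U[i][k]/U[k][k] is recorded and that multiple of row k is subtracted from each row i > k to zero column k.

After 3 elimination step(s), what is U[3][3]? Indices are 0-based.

U[3][3] = 1

[col 0] pivot -2
  R1 -= 4*R0 → (0, -3, 0, -2)  (L[1][0] := 4)
  R2 -= 2*R0 → (0, 12, -4, 10)  (L[2][0] := 2)
  R3 -= 3*R0 → (0, -12, -12, -1)  (L[3][0] := 3)
[col 1] pivot -3
  R2 -= -4*R1 → (0, 0, -4, 2)  (L[2][1] := -4)
  R3 -= 4*R1 → (0, 0, -12, 7)  (L[3][1] := 4)
[col 2] pivot -4
  R3 -= 3*R2 → (0, 0, 0, 1)  (L[3][2] := 3)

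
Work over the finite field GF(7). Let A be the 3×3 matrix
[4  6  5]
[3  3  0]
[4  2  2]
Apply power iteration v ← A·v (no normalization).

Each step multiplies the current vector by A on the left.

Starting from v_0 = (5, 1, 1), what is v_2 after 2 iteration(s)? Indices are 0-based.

v_0 = (5, 1, 1).
v_1 = A·v_0 = (3, 4, 3).
v_2 = A·v_1 = (2, 0, 5).

v_2 = (2, 0, 5)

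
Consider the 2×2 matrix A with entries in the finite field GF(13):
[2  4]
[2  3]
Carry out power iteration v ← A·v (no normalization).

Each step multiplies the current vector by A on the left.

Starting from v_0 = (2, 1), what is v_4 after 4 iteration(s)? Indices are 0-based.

v_0 = (2, 1).
v_1 = A·v_0 = (8, 7).
v_2 = A·v_1 = (5, 11).
v_3 = A·v_2 = (2, 4).
v_4 = A·v_3 = (7, 3).

v_4 = (7, 3)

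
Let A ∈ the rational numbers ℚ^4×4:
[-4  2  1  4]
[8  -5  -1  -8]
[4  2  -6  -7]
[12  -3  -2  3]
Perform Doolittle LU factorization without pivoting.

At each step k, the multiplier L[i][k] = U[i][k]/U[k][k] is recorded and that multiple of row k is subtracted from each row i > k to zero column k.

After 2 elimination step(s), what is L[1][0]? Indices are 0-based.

L[1][0] = -2

[col 0] pivot -4
  R1 -= -2*R0 → (0, -1, 1, 0)  (L[1][0] := -2)
  R2 -= -1*R0 → (0, 4, -5, -3)  (L[2][0] := -1)
  R3 -= -3*R0 → (0, 3, 1, 15)  (L[3][0] := -3)
[col 1] pivot -1
  R2 -= -4*R1 → (0, 0, -1, -3)  (L[2][1] := -4)
  R3 -= -3*R1 → (0, 0, 4, 15)  (L[3][1] := -3)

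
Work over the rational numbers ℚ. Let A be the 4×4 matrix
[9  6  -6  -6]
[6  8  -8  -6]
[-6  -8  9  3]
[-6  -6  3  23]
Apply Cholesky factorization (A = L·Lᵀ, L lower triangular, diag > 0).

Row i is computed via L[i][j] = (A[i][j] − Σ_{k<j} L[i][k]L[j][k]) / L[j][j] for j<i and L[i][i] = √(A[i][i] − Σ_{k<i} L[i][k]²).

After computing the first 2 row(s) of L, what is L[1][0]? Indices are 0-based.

Step 1: L[0][0] = √(9) = 3.
  L[1][0] = (6) / L[0][0] = 2.
Step 2: L[1][1] = √(4) = 2.

L[1][0] = 2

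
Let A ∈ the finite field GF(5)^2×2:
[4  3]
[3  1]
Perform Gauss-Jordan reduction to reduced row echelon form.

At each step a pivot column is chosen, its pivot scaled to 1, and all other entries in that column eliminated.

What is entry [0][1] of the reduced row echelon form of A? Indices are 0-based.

M[0][1] = 2

pivot(0,0)=4: scale R0 → (1, 2)
  clear (1,0): R1 −= (3)R0 → (0, 0)
col 1: no nonzero at/below row 1; advance.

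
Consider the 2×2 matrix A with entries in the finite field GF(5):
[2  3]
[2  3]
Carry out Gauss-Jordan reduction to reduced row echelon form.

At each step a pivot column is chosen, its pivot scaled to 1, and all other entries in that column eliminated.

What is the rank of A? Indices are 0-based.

step 1: normalize row 0 (÷2) = (1, 4)
  row 1: subtract 2×row0 = (0, 0)
skip col 1 (zero from row 1)

rank = 1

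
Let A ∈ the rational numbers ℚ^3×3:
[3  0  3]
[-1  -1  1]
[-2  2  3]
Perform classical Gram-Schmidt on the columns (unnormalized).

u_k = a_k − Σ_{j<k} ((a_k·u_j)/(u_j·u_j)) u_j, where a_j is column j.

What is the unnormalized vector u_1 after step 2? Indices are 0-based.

u_1 = (9/14, -17/14, 11/7)

Step 1: u_0 = a_0 = (3, -1, -2).
Step 2: u_1 = a_1 − (-3/14)·u_0 = (9/14, -17/14, 11/7).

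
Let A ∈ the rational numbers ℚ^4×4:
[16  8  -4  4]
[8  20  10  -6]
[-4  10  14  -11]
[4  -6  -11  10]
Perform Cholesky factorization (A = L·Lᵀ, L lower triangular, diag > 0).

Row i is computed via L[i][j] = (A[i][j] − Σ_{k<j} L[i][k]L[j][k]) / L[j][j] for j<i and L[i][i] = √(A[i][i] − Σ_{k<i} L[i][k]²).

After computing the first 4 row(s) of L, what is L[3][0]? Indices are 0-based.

L[3][0] = 1

Step 1: L[0][0] = √(16) = 4.
  L[1][0] = (8) / L[0][0] = 2.
Step 2: L[1][1] = √(16) = 4.
  L[2][0] = (-4) / L[0][0] = -1.
  L[2][1] = (12) / L[1][1] = 3.
Step 3: L[2][2] = √(4) = 2.
  L[3][0] = (4) / L[0][0] = 1.
  L[3][1] = (-8) / L[1][1] = -2.
  L[3][2] = (-4) / L[2][2] = -2.
Step 4: L[3][3] = √(1) = 1.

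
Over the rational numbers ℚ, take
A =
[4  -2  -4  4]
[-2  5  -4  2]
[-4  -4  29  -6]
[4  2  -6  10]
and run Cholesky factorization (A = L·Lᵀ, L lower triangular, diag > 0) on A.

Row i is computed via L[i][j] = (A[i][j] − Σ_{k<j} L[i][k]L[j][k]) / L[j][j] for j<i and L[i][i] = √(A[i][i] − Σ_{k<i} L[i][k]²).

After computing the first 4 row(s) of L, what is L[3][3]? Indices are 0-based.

L[3][3] = 1

Step 1: L[0][0] = √(4) = 2.
  L[1][0] = (-2) / L[0][0] = -1.
Step 2: L[1][1] = √(4) = 2.
  L[2][0] = (-4) / L[0][0] = -2.
  L[2][1] = (-6) / L[1][1] = -3.
Step 3: L[2][2] = √(16) = 4.
  L[3][0] = (4) / L[0][0] = 2.
  L[3][1] = (4) / L[1][1] = 2.
  L[3][2] = (4) / L[2][2] = 1.
Step 4: L[3][3] = √(1) = 1.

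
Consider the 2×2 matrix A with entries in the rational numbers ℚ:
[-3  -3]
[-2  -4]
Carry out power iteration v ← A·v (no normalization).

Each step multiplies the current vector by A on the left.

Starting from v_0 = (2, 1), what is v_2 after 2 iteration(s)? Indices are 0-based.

v_0 = (2, 1).
v_1 = A·v_0 = (-9, -8).
v_2 = A·v_1 = (51, 50).

v_2 = (51, 50)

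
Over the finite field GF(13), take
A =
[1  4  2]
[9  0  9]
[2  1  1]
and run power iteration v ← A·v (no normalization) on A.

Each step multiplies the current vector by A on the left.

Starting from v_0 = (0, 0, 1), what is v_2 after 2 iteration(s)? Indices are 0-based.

v_2 = (1, 1, 1)

v_0 = (0, 0, 1).
v_1 = A·v_0 = (2, 9, 1).
v_2 = A·v_1 = (1, 1, 1).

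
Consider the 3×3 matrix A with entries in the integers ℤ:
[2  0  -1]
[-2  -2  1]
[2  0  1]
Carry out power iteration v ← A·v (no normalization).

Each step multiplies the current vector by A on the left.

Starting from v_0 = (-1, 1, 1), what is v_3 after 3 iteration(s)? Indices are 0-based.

v_3 = (-3, -3, -17)

v_0 = (-1, 1, 1).
v_1 = A·v_0 = (-3, 1, -1).
v_2 = A·v_1 = (-5, 3, -7).
v_3 = A·v_2 = (-3, -3, -17).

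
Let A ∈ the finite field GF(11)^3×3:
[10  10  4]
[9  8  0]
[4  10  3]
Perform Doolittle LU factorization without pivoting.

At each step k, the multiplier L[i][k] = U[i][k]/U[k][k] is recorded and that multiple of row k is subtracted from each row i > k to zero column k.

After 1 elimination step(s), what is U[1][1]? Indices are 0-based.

U[1][1] = 10

[col 0] pivot 10
  R1 -= 2*R0 → (0, 10, 3)  (L[1][0] := 2)
  R2 -= 7*R0 → (0, 6, 8)  (L[2][0] := 7)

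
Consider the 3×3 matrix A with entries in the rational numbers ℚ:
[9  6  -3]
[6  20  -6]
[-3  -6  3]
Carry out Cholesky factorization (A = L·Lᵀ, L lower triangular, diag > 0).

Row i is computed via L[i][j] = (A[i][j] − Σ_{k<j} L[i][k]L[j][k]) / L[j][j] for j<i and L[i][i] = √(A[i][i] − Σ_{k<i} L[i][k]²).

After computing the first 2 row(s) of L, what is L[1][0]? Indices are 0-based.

Step 1: L[0][0] = √(9) = 3.
  L[1][0] = (6) / L[0][0] = 2.
Step 2: L[1][1] = √(16) = 4.

L[1][0] = 2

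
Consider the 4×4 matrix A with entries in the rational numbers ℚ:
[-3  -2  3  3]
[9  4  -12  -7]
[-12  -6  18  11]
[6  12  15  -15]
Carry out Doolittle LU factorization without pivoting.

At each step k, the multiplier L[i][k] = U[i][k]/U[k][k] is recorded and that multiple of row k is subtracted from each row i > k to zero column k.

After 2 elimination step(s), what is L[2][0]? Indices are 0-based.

k=0: U[0][0]=-3
  eliminate (1,0): mult=-3, new row 1: (0, -2, -3, 2); set L[1][0]=-3
  eliminate (2,0): mult=4, new row 2: (0, 2, 6, -1); set L[2][0]=4
  eliminate (3,0): mult=-2, new row 3: (0, 8, 21, -9); set L[3][0]=-2
k=1: U[1][1]=-2
  eliminate (2,1): mult=-1, new row 2: (0, 0, 3, 1); set L[2][1]=-1
  eliminate (3,1): mult=-4, new row 3: (0, 0, 9, -1); set L[3][1]=-4

L[2][0] = 4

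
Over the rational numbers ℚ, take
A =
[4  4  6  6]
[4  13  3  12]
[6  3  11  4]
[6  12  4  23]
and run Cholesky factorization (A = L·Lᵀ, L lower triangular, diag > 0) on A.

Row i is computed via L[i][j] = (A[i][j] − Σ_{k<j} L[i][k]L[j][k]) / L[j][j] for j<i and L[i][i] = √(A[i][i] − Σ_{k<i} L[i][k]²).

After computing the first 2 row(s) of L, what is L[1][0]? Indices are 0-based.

Step 1: L[0][0] = √(4) = 2.
  L[1][0] = (4) / L[0][0] = 2.
Step 2: L[1][1] = √(9) = 3.

L[1][0] = 2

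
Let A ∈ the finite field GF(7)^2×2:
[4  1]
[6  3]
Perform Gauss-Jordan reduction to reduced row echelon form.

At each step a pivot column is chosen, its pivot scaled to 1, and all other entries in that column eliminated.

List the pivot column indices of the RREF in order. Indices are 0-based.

pivot columns: 0, 1

[1] R0 /= 4  ⇒  (1, 2)
     R1 -= 6·R0  ⇒  (0, 5)
[2] R1 /= 5  ⇒  (0, 1)
     R0 -= 2·R1  ⇒  (1, 0)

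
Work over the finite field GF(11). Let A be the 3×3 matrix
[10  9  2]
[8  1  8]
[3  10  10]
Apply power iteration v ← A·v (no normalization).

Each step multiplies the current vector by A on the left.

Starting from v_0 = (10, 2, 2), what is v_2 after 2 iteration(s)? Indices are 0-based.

v_0 = (10, 2, 2).
v_1 = A·v_0 = (1, 10, 4).
v_2 = A·v_1 = (9, 6, 0).

v_2 = (9, 6, 0)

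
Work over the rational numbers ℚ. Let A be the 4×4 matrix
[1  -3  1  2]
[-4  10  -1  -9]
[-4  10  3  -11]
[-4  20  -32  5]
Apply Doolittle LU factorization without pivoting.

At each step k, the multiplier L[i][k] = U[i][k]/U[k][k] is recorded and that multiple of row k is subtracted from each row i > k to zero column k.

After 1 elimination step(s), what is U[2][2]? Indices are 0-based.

Step 1: pivot at (0,0) is 1.
  row1 ← row1 − (-4)·row0  ⇒  L[1][0]=-4, U row1=(0, -2, 3, -1)
  row2 ← row2 − (-4)·row0  ⇒  L[2][0]=-4, U row2=(0, -2, 7, -3)
  row3 ← row3 − (-4)·row0  ⇒  L[3][0]=-4, U row3=(0, 8, -28, 13)

U[2][2] = 7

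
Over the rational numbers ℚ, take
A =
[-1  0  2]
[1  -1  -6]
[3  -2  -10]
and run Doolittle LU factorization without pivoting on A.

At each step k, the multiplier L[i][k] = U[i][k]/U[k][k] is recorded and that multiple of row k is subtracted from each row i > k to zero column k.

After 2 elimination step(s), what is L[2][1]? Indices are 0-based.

L[2][1] = 2

k=0: U[0][0]=-1
  eliminate (1,0): mult=-1, new row 1: (0, -1, -4); set L[1][0]=-1
  eliminate (2,0): mult=-3, new row 2: (0, -2, -4); set L[2][0]=-3
k=1: U[1][1]=-1
  eliminate (2,1): mult=2, new row 2: (0, 0, 4); set L[2][1]=2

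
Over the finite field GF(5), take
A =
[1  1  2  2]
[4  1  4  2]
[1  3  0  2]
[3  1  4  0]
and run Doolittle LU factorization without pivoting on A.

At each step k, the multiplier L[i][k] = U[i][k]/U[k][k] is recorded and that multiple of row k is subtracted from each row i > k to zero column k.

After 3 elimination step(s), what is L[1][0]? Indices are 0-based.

Step 1: pivot at (0,0) is 1.
  row1 ← row1 − (4)·row0  ⇒  L[1][0]=4, U row1=(0, 2, 1, 4)
  row2 ← row2 − (1)·row0  ⇒  L[2][0]=1, U row2=(0, 2, 3, 0)
  row3 ← row3 − (3)·row0  ⇒  L[3][0]=3, U row3=(0, 3, 3, 4)
Step 2: pivot at (1,1) is 2.
  row2 ← row2 − (1)·row1  ⇒  L[2][1]=1, U row2=(0, 0, 2, 1)
  row3 ← row3 − (4)·row1  ⇒  L[3][1]=4, U row3=(0, 0, 4, 3)
Step 3: pivot at (2,2) is 2.
  row3 ← row3 − (2)·row2  ⇒  L[3][2]=2, U row3=(0, 0, 0, 1)

L[1][0] = 4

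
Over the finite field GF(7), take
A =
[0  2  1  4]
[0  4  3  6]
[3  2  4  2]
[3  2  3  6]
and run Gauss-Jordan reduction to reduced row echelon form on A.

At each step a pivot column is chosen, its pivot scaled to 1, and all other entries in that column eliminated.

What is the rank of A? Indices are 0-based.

[1] R0 <-> R2
[1] R0 /= 3  ⇒  (1, 3, 6, 3)
     R3 -= 3·R0  ⇒  (0, 0, 6, 4)
[2] R1 /= 4  ⇒  (0, 1, 6, 5)
     R0 -= 3·R1  ⇒  (1, 0, 2, 2)
     R2 -= 2·R1  ⇒  (0, 0, 3, 1)
[3] R2 /= 3  ⇒  (0, 0, 1, 5)
     R0 -= 2·R2  ⇒  (1, 0, 0, 6)
     R1 -= 6·R2  ⇒  (0, 1, 0, 3)
     R3 -= 6·R2  ⇒  (0, 0, 0, 2)
[4] R3 /= 2  ⇒  (0, 0, 0, 1)
     R0 -= 6·R3  ⇒  (1, 0, 0, 0)
     R1 -= 3·R3  ⇒  (0, 1, 0, 0)
     R2 -= 5·R3  ⇒  (0, 0, 1, 0)

rank = 4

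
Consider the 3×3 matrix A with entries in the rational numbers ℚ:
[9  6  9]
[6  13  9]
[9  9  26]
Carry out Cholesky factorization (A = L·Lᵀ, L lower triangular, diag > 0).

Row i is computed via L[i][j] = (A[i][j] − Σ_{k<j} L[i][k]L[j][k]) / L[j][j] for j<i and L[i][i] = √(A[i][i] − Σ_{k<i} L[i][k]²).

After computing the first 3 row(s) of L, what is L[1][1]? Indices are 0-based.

L[1][1] = 3

Step 1: L[0][0] = √(9) = 3.
  L[1][0] = (6) / L[0][0] = 2.
Step 2: L[1][1] = √(9) = 3.
  L[2][0] = (9) / L[0][0] = 3.
  L[2][1] = (3) / L[1][1] = 1.
Step 3: L[2][2] = √(16) = 4.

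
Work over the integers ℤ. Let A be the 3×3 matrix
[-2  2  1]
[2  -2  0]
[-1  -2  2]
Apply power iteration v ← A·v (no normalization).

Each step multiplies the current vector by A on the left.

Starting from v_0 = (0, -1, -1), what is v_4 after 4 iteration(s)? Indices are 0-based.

v_0 = (0, -1, -1).
v_1 = A·v_0 = (-3, 2, 0).
v_2 = A·v_1 = (10, -10, -1).
v_3 = A·v_2 = (-41, 40, 8).
v_4 = A·v_3 = (170, -162, -23).

v_4 = (170, -162, -23)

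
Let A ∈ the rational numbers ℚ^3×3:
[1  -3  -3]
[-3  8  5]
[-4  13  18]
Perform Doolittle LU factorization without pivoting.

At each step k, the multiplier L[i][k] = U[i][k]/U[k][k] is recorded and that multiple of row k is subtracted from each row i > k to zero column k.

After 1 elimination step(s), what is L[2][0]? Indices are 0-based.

L[2][0] = -4

[col 0] pivot 1
  R1 -= -3*R0 → (0, -1, -4)  (L[1][0] := -3)
  R2 -= -4*R0 → (0, 1, 6)  (L[2][0] := -4)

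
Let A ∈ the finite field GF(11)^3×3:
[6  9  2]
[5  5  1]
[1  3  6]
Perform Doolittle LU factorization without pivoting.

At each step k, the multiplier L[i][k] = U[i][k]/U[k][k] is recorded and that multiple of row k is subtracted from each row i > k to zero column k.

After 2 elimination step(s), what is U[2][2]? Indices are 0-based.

U[2][2] = 6

Step 1: pivot at (0,0) is 6.
  row1 ← row1 − (10)·row0  ⇒  L[1][0]=10, U row1=(0, 3, 3)
  row2 ← row2 − (2)·row0  ⇒  L[2][0]=2, U row2=(0, 7, 2)
Step 2: pivot at (1,1) is 3.
  row2 ← row2 − (6)·row1  ⇒  L[2][1]=6, U row2=(0, 0, 6)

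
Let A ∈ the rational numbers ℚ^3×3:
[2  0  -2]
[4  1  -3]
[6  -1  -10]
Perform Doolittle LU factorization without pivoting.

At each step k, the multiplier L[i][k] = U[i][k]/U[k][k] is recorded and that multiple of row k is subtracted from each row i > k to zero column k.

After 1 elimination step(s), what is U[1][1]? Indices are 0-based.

U[1][1] = 1

Step 1: pivot at (0,0) is 2.
  row1 ← row1 − (2)·row0  ⇒  L[1][0]=2, U row1=(0, 1, 1)
  row2 ← row2 − (3)·row0  ⇒  L[2][0]=3, U row2=(0, -1, -4)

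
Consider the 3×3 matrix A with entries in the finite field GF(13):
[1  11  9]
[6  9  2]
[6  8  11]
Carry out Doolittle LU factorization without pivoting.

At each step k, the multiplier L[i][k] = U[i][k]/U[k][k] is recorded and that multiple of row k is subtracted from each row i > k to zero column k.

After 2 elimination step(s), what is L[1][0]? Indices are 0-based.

L[1][0] = 6

[col 0] pivot 1
  R1 -= 6*R0 → (0, 8, 0)  (L[1][0] := 6)
  R2 -= 6*R0 → (0, 7, 9)  (L[2][0] := 6)
[col 1] pivot 8
  R2 -= 9*R1 → (0, 0, 9)  (L[2][1] := 9)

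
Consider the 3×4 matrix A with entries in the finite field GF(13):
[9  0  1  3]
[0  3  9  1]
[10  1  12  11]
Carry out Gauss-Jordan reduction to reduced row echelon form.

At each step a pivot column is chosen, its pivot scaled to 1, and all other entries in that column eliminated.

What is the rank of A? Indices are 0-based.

rank = 3

step 1: normalize row 0 (÷9) = (1, 0, 3, 9)
  row 2: subtract 10×row0 = (0, 1, 8, 12)
step 2: normalize row 1 (÷3) = (0, 1, 3, 9)
  row 2: subtract 1×row1 = (0, 0, 5, 3)
step 3: normalize row 2 (÷5) = (0, 0, 1, 11)
  row 0: subtract 3×row2 = (1, 0, 0, 2)
  row 1: subtract 3×row2 = (0, 1, 0, 2)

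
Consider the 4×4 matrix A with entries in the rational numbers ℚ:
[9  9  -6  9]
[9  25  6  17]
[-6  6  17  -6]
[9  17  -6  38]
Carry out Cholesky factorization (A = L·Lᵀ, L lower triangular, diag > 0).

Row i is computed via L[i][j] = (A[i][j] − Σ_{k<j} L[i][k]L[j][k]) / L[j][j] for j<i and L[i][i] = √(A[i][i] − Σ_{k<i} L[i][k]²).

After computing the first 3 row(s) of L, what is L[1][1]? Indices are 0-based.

Step 1: L[0][0] = √(9) = 3.
  L[1][0] = (9) / L[0][0] = 3.
Step 2: L[1][1] = √(16) = 4.
  L[2][0] = (-6) / L[0][0] = -2.
  L[2][1] = (12) / L[1][1] = 3.
Step 3: L[2][2] = √(4) = 2.

L[1][1] = 4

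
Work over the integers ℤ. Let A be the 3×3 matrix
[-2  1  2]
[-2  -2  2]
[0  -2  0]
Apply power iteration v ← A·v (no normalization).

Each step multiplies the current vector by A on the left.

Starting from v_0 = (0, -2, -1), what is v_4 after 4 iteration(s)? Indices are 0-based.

v_0 = (0, -2, -1).
v_1 = A·v_0 = (-4, 2, 4).
v_2 = A·v_1 = (18, 12, -4).
v_3 = A·v_2 = (-32, -68, -24).
v_4 = A·v_3 = (-52, 152, 136).

v_4 = (-52, 152, 136)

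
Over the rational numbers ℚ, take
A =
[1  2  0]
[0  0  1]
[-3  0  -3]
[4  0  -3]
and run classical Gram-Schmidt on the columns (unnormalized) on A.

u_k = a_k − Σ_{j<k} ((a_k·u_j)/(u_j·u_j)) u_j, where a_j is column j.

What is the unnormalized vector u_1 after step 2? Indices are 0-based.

Step 1: u_0 = a_0 = (1, 0, -3, 4).
Step 2: u_1 = a_1 − (1/13)·u_0 = (25/13, 0, 3/13, -4/13).

u_1 = (25/13, 0, 3/13, -4/13)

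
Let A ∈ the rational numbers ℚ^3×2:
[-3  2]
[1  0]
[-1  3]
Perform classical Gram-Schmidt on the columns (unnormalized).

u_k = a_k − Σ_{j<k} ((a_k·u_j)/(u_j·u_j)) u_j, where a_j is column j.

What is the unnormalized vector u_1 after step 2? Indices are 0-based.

Step 1: u_0 = a_0 = (-3, 1, -1).
Step 2: u_1 = a_1 − (-9/11)·u_0 = (-5/11, 9/11, 24/11).

u_1 = (-5/11, 9/11, 24/11)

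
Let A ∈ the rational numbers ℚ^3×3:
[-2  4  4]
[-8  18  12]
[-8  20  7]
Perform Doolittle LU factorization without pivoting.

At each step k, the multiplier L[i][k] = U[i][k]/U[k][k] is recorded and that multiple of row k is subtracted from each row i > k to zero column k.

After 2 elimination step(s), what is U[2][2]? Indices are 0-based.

Step 1: pivot at (0,0) is -2.
  row1 ← row1 − (4)·row0  ⇒  L[1][0]=4, U row1=(0, 2, -4)
  row2 ← row2 − (4)·row0  ⇒  L[2][0]=4, U row2=(0, 4, -9)
Step 2: pivot at (1,1) is 2.
  row2 ← row2 − (2)·row1  ⇒  L[2][1]=2, U row2=(0, 0, -1)

U[2][2] = -1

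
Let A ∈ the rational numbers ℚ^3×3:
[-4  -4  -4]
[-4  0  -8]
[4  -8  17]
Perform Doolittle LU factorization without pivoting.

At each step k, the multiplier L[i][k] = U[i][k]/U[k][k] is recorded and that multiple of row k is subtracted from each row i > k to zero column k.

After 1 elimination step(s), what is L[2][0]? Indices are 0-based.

[col 0] pivot -4
  R1 -= 1*R0 → (0, 4, -4)  (L[1][0] := 1)
  R2 -= -1*R0 → (0, -12, 13)  (L[2][0] := -1)

L[2][0] = -1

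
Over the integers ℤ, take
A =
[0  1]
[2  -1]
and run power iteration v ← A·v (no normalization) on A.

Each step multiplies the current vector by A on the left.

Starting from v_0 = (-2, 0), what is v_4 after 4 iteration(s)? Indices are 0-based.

v_0 = (-2, 0).
v_1 = A·v_0 = (0, -4).
v_2 = A·v_1 = (-4, 4).
v_3 = A·v_2 = (4, -12).
v_4 = A·v_3 = (-12, 20).

v_4 = (-12, 20)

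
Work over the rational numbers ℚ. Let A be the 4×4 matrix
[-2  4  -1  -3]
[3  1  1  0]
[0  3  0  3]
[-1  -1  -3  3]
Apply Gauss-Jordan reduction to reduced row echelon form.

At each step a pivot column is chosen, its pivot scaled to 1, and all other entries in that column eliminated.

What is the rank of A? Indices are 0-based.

rank = 4

[1] R0 /= -2  ⇒  (1, -2, 1/2, 3/2)
     R1 -= 3·R0  ⇒  (0, 7, -1/2, -9/2)
     R3 -= -1·R0  ⇒  (0, -3, -5/2, 9/2)
[2] R1 /= 7  ⇒  (0, 1, -1/14, -9/14)
     R0 -= -2·R1  ⇒  (1, 0, 5/14, 3/14)
     R2 -= 3·R1  ⇒  (0, 0, 3/14, 69/14)
     R3 -= -3·R1  ⇒  (0, 0, -19/7, 18/7)
[3] R2 /= 3/14  ⇒  (0, 0, 1, 23)
     R0 -= 5/14·R2  ⇒  (1, 0, 0, -8)
     R1 -= -1/14·R2  ⇒  (0, 1, 0, 1)
     R3 -= -19/7·R2  ⇒  (0, 0, 0, 65)
[4] R3 /= 65  ⇒  (0, 0, 0, 1)
     R0 -= -8·R3  ⇒  (1, 0, 0, 0)
     R1 -= 1·R3  ⇒  (0, 1, 0, 0)
     R2 -= 23·R3  ⇒  (0, 0, 1, 0)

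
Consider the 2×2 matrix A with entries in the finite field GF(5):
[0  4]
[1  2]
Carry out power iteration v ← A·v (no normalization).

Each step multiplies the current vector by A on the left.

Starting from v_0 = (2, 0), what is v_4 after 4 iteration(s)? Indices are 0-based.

v_0 = (2, 0).
v_1 = A·v_0 = (0, 2).
v_2 = A·v_1 = (3, 4).
v_3 = A·v_2 = (1, 1).
v_4 = A·v_3 = (4, 3).

v_4 = (4, 3)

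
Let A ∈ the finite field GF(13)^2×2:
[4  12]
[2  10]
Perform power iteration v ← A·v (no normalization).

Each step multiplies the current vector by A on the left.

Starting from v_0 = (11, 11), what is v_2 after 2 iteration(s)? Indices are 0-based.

v_2 = (0, 8)

v_0 = (11, 11).
v_1 = A·v_0 = (7, 2).
v_2 = A·v_1 = (0, 8).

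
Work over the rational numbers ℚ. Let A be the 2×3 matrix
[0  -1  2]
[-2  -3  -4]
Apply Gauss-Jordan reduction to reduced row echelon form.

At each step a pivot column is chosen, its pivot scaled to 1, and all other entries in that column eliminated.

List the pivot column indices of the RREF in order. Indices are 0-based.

pivot columns: 0, 1

step 1: exchange rows 0,1
step 1: normalize row 0 (÷-2) = (1, 3/2, 2)
step 2: normalize row 1 (÷-1) = (0, 1, -2)
  row 0: subtract 3/2×row1 = (1, 0, 5)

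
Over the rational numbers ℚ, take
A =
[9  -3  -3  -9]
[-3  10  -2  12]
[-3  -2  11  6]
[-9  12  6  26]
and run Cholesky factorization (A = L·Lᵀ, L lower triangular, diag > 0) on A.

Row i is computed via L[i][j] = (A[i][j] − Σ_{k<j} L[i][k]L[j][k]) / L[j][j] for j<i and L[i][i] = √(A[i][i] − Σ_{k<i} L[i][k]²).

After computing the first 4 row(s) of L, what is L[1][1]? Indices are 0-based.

L[1][1] = 3

Step 1: L[0][0] = √(9) = 3.
  L[1][0] = (-3) / L[0][0] = -1.
Step 2: L[1][1] = √(9) = 3.
  L[2][0] = (-3) / L[0][0] = -1.
  L[2][1] = (-3) / L[1][1] = -1.
Step 3: L[2][2] = √(9) = 3.
  L[3][0] = (-9) / L[0][0] = -3.
  L[3][1] = (9) / L[1][1] = 3.
  L[3][2] = (6) / L[2][2] = 2.
Step 4: L[3][3] = √(4) = 2.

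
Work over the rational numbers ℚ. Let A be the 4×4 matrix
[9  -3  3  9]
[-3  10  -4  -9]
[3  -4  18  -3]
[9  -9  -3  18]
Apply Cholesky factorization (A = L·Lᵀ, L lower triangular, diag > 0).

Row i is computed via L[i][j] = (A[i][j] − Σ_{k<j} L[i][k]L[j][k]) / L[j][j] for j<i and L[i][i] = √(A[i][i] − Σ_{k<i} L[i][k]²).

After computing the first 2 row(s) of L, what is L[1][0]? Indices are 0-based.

Step 1: L[0][0] = √(9) = 3.
  L[1][0] = (-3) / L[0][0] = -1.
Step 2: L[1][1] = √(9) = 3.

L[1][0] = -1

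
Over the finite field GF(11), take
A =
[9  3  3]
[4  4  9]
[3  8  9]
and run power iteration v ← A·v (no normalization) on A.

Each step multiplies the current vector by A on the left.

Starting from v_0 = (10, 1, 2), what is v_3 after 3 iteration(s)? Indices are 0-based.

v_3 = (5, 4, 7)

v_0 = (10, 1, 2).
v_1 = A·v_0 = (0, 7, 1).
v_2 = A·v_1 = (2, 4, 10).
v_3 = A·v_2 = (5, 4, 7).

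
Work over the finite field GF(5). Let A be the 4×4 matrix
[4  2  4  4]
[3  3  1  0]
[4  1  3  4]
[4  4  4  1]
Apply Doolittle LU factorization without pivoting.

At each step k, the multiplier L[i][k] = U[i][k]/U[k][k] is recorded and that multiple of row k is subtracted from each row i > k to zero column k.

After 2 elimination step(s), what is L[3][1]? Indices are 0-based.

L[3][1] = 3

k=0: U[0][0]=4
  eliminate (1,0): mult=2, new row 1: (0, 4, 3, 2); set L[1][0]=2
  eliminate (2,0): mult=1, new row 2: (0, 4, 4, 0); set L[2][0]=1
  eliminate (3,0): mult=1, new row 3: (0, 2, 0, 2); set L[3][0]=1
k=1: U[1][1]=4
  eliminate (2,1): mult=1, new row 2: (0, 0, 1, 3); set L[2][1]=1
  eliminate (3,1): mult=3, new row 3: (0, 0, 1, 1); set L[3][1]=3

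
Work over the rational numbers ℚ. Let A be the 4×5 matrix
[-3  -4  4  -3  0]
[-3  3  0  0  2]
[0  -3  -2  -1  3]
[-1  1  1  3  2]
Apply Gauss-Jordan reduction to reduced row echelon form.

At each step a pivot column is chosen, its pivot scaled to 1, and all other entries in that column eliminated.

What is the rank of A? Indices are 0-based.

pivot(0,0)=-3: scale R0 → (1, 4/3, -4/3, 1, 0)
  clear (1,0): R1 −= (-3)R0 → (0, 7, -4, 3, 2)
  clear (3,0): R3 −= (-1)R0 → (0, 7/3, -1/3, 4, 2)
pivot(1,1)=7: scale R1 → (0, 1, -4/7, 3/7, 2/7)
  clear (0,1): R0 −= (4/3)R1 → (1, 0, -4/7, 3/7, -8/21)
  clear (2,1): R2 −= (-3)R1 → (0, 0, -26/7, 2/7, 27/7)
  clear (3,1): R3 −= (7/3)R1 → (0, 0, 1, 3, 4/3)
pivot(2,2)=-26/7: scale R2 → (0, 0, 1, -1/13, -27/26)
  clear (0,2): R0 −= (-4/7)R2 → (1, 0, 0, 5/13, -38/39)
  clear (1,2): R1 −= (-4/7)R2 → (0, 1, 0, 5/13, -4/13)
  clear (3,2): R3 −= (1)R2 → (0, 0, 0, 40/13, 185/78)
pivot(3,3)=40/13: scale R3 → (0, 0, 0, 1, 37/48)
  clear (0,3): R0 −= (5/13)R3 → (1, 0, 0, 0, -61/48)
  clear (1,3): R1 −= (5/13)R3 → (0, 1, 0, 0, -29/48)
  clear (2,3): R2 −= (-1/13)R3 → (0, 0, 1, 0, -47/48)

rank = 4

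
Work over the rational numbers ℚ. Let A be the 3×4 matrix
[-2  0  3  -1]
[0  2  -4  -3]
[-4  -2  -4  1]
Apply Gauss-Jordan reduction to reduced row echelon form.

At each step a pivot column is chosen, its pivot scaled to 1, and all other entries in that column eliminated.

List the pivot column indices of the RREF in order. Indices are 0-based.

[1] R0 /= -2  ⇒  (1, 0, -3/2, 1/2)
     R2 -= -4·R0  ⇒  (0, -2, -10, 3)
[2] R1 /= 2  ⇒  (0, 1, -2, -3/2)
     R2 -= -2·R1  ⇒  (0, 0, -14, 0)
[3] R2 /= -14  ⇒  (0, 0, 1, 0)
     R0 -= -3/2·R2  ⇒  (1, 0, 0, 1/2)
     R1 -= -2·R2  ⇒  (0, 1, 0, -3/2)

pivot columns: 0, 1, 2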